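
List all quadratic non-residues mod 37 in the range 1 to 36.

2 5 6 8 13 14 15 17 18 19 20 22 23 24 29 31 32 35

Square k = 1,…,18 (k and 37−k give the same square):
1²=1, 2²=4, 3²=9, 4²=16, 5²=25, 6²=36, 7²≡12, 8²≡27, 9²≡7, 10²≡26, 11²≡10, 12²≡33, 13²≡21, 14²≡11, 15²≡3, 16²≡34, 17²≡30, 18²≡28 (mod 37).
The residues are {1, 3, 4, 7, 9, 10, 11, 12, 16, 21, 25, 26, 27, 28, 30, 33, 34, 36}; the non-residues are the remaining 18 nonzero classes.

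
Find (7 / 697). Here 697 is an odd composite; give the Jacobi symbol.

1

Reciprocity: 7 ≡ 3 and 697 ≡ 1 (mod 4), so (7/697) = +(697/7).
Reduce top mod 7: now compute (4/7).
Pull out 2^2: since 7 ≡ 7 (mod 8), (2/7) = +1, so (2/7)^2 = +1.
Reached (1/7) = 1. Collecting the sign flips along the way, the symbol is +1.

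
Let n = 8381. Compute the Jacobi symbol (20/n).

Pull out 2^2: since 8381 ≡ 5 (mod 8), (2/8381) = -1, so (2/8381)^2 = +1.
Reciprocity: 5 ≡ 1 and 8381 ≡ 1 (mod 4), so (5/8381) = +(8381/5).
Reduce top mod 5: now compute (1/5).
Reached (1/5) = 1. Collecting the sign flips along the way, the symbol is +1.

1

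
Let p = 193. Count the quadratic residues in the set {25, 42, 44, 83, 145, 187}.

5

(25/193) = +1 → QR.
(42/193) = +1 → QR.
(44/193) = -1 → non-residue.
(83/193) = +1 → QR.
(145/193) = +1 → QR.
(187/193) = +1 → QR.
Total quadratic residues among the 6: 5.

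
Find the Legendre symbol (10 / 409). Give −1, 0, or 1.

Euler's criterion: (10/409) ≡ 10^204 (mod 409).
10^2 ≡ 100 (mod 409)
10^4 ≡ 184 (mod 409)
10^8 ≡ 318 (mod 409)
10^16 ≡ 101 (mod 409)
10^32 ≡ 385 (mod 409)
10^64 ≡ 167 (mod 409)
10^128 ≡ 77 (mod 409)
10^204 = 10^(128+64+8+4) ≡ 1 (mod 409).
Result is 1, so (10/409) = 1.

1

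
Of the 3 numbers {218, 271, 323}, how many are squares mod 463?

(218/463) = +1 → QR.
(271/463) = +1 → QR.
(323/463) = -1 → non-residue.
Total quadratic residues among the 3: 2.

2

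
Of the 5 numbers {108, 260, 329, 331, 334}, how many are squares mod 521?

1

(108/521) = -1 → non-residue.
(260/521) = +1 → QR.
(329/521) = -1 → non-residue.
(331/521) = -1 → non-residue.
(334/521) = -1 → non-residue.
Total quadratic residues among the 5: 1.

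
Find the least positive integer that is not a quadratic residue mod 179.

(2/179) = −1, so 2 is the smallest positive non-residue mod 179.

2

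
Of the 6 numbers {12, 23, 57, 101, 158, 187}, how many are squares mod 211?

(12/211) = -1 → non-residue.
(23/211) = -1 → non-residue.
(57/211) = -1 → non-residue.
(101/211) = +1 → QR.
(158/211) = -1 → non-residue.
(187/211) = -1 → non-residue.
Total quadratic residues among the 6: 1.

1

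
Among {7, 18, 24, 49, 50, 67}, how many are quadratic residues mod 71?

(7/71) = -1 → non-residue.
(18/71) = +1 → QR.
(24/71) = +1 → QR.
(49/71) = +1 → QR.
(50/71) = +1 → QR.
(67/71) = -1 → non-residue.
Total quadratic residues among the 6: 4.

4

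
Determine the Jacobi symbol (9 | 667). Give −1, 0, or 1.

Reciprocity: 9 ≡ 1 and 667 ≡ 3 (mod 4), so (9/667) = +(667/9).
Reduce top mod 9: now compute (1/9).
Reached (1/9) = 1. Collecting the sign flips along the way, the symbol is +1.

1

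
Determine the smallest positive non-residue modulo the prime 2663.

(2/2663) = +1, so 2 is a residue.
(3/2663) = +1, so 3 is a residue.
(4/2663) = +1, so 4 is a residue.
(5/2663) = −1, so 5 is the smallest positive non-residue mod 2663.

5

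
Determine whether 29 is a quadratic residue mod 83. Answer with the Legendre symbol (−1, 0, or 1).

1

Euler's criterion: (29/83) ≡ 29^41 (mod 83).
29^2 ≡ 11 (mod 83)
29^4 ≡ 38 (mod 83)
29^8 ≡ 33 (mod 83)
29^16 ≡ 10 (mod 83)
29^32 ≡ 17 (mod 83)
29^41 = 29^(32+8+1) ≡ 1 (mod 83).
Result is 1, so (29/83) = 1.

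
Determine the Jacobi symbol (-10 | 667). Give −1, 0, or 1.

First reduce: -10 ≡ 657 (mod 667).
Reciprocity: 657 ≡ 1 and 667 ≡ 3 (mod 4), so (657/667) = +(667/657).
Reduce top mod 657: now compute (10/657).
Pull out 2: since 657 ≡ 1 (mod 8), (2/657) = +1.
Reciprocity: 5 ≡ 1 and 657 ≡ 1 (mod 4), so (5/657) = +(657/5).
Reduce top mod 5: now compute (2/5).
Pull out 2: since 5 ≡ 5 (mod 8), (2/5) = -1.
Reached (1/5) = 1. Collecting the sign flips along the way, the symbol is -1.

-1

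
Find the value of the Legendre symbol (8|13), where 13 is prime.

Euler's criterion: (8/13) ≡ 8^6 (mod 13).
8^2 ≡ 12 (mod 13)
8^4 ≡ 1 (mod 13)
8^6 = 8^(4+2) ≡ 12 (mod 13).
Result is 12 ≡ −1, so (8/13) = −1.

-1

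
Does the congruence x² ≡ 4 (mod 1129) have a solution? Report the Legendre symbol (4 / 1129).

1

Euler's criterion: (4/1129) ≡ 4^564 (mod 1129).
4^2 ≡ 16 (mod 1129)
4^4 ≡ 256 (mod 1129)
4^8 ≡ 54 (mod 1129)
4^16 ≡ 658 (mod 1129)
4^32 ≡ 557 (mod 1129)
4^64 ≡ 903 (mod 1129)
4^128 ≡ 271 (mod 1129)
4^256 ≡ 56 (mod 1129)
4^512 ≡ 878 (mod 1129)
4^564 = 4^(512+32+16+4) ≡ 1 (mod 1129).
Result is 1, so (4/1129) = 1.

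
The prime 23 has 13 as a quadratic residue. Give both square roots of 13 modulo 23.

6, 17

Since 23 ≡ 3 (mod 4), a square root of 13 is 13^((23+1)/4) = 13^6 mod 23.
Repeated squaring: 13^2≡8, 13^4≡18 (mod 23).
13^6 = 13^(4+2) ≡ 6 (mod 23).
Check: 6² = 36 ≡ 13 (mod 23). The two roots are 6 and 17.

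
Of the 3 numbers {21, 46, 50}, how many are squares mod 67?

(21/67) = +1 → QR.
(46/67) = -1 → non-residue.
(50/67) = -1 → non-residue.
Total quadratic residues among the 3: 1.

1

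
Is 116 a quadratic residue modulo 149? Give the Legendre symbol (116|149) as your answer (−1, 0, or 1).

1

Euler's criterion: (116/149) ≡ 116^74 (mod 149).
116^2 ≡ 46 (mod 149)
116^4 ≡ 30 (mod 149)
116^8 ≡ 6 (mod 149)
116^16 ≡ 36 (mod 149)
116^32 ≡ 104 (mod 149)
116^64 ≡ 88 (mod 149)
116^74 = 116^(64+8+2) ≡ 1 (mod 149).
Result is 1, so (116/149) = 1.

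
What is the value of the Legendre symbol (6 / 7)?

Euler's criterion: (6/7) ≡ 6^3 (mod 7).
6^2 ≡ 1 (mod 7)
6^3 = 6^(2+1) ≡ 6 (mod 7).
Result is 6 ≡ −1, so (6/7) = −1.

-1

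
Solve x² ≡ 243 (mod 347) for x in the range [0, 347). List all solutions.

161, 186

Since 347 ≡ 3 (mod 4), a square root of 243 is 243^((347+1)/4) = 243^87 mod 347.
Repeated squaring: 243^2≡59, 243^4≡11, 243^8≡121, 243^16≡67, 243^32≡325, 243^64≡137 (mod 347).
243^87 = 243^(64+16+4+2+1) ≡ 161 (mod 347).
Check: 161² = 25921 ≡ 243 (mod 347). The two roots are 161 and 186.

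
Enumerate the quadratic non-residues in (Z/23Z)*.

5, 7, 10, 11, 14, 15, 17, 19, 20, 21, 22

Square k = 1,…,11 (k and 23−k give the same square):
1²=1, 2²=4, 3²=9, 4²=16, 5²≡2, 6²≡13, 7²≡3, 8²≡18, 9²≡12, 10²≡8, 11²≡6 (mod 23).
The residues are {1, 2, 3, 4, 6, 8, 9, 12, 13, 16, 18}; the non-residues are the remaining 11 nonzero classes.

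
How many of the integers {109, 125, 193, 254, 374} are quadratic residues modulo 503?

0

(109/503) = -1 → non-residue.
(125/503) = -1 → non-residue.
(193/503) = -1 → non-residue.
(254/503) = -1 → non-residue.
(374/503) = -1 → non-residue.
Total quadratic residues among the 5: 0.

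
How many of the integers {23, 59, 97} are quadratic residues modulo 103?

3

(23/103) = +1 → QR.
(59/103) = +1 → QR.
(97/103) = +1 → QR.
Total quadratic residues among the 3: 3.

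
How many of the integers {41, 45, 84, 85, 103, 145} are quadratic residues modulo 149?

(41/149) = -1 → non-residue.
(45/149) = +1 → QR.
(84/149) = -1 → non-residue.
(85/149) = +1 → QR.
(103/149) = +1 → QR.
(145/149) = +1 → QR.
Total quadratic residues among the 6: 4.

4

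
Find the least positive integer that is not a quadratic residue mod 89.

3

(2/89) = +1, so 2 is a residue.
(3/89) = −1, so 3 is the smallest positive non-residue mod 89.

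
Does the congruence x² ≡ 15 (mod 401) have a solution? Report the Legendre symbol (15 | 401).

-1

Euler's criterion: (15/401) ≡ 15^200 (mod 401).
15^2 ≡ 225 (mod 401)
15^4 ≡ 99 (mod 401)
15^8 ≡ 177 (mod 401)
15^16 ≡ 51 (mod 401)
15^32 ≡ 195 (mod 401)
15^64 ≡ 331 (mod 401)
15^128 ≡ 88 (mod 401)
15^200 = 15^(128+64+8) ≡ 400 (mod 401).
Result is 400 ≡ −1, so (15/401) = −1.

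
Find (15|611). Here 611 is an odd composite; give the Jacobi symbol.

Reciprocity: 15 ≡ 3 and 611 ≡ 3 (mod 4), so (15/611) = −(611/15).
Reduce top mod 15: now compute (11/15).
Reciprocity: 11 ≡ 3 and 15 ≡ 3 (mod 4), so (11/15) = −(15/11).
Reduce top mod 11: now compute (4/11).
Pull out 2^2: since 11 ≡ 3 (mod 8), (2/11) = -1, so (2/11)^2 = +1.
Reached (1/11) = 1. Collecting the sign flips along the way, the symbol is +1.

1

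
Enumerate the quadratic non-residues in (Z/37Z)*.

2,5,6,8,13,14,15,17,18,19,20,22,23,24,29,31,32,35

Square k = 1,…,18 (k and 37−k give the same square):
1²=1, 2²=4, 3²=9, 4²=16, 5²=25, 6²=36, 7²≡12, 8²≡27, 9²≡7, 10²≡26, 11²≡10, 12²≡33, 13²≡21, 14²≡11, 15²≡3, 16²≡34, 17²≡30, 18²≡28 (mod 37).
The residues are {1, 3, 4, 7, 9, 10, 11, 12, 16, 21, 25, 26, 27, 28, 30, 33, 34, 36}; the non-residues are the remaining 18 nonzero classes.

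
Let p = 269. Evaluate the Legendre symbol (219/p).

-1

Euler's criterion: (219/269) ≡ 219^134 (mod 269).
219^2 ≡ 79 (mod 269)
219^4 ≡ 54 (mod 269)
219^8 ≡ 226 (mod 269)
219^16 ≡ 235 (mod 269)
219^32 ≡ 80 (mod 269)
219^64 ≡ 213 (mod 269)
219^128 ≡ 177 (mod 269)
219^134 = 219^(128+4+2) ≡ 268 (mod 269).
Result is 268 ≡ −1, so (219/269) = −1.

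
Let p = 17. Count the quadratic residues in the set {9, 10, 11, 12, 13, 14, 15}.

(9/17) = +1 → QR.
(10/17) = -1 → non-residue.
(11/17) = -1 → non-residue.
(12/17) = -1 → non-residue.
(13/17) = +1 → QR.
(14/17) = -1 → non-residue.
(15/17) = +1 → QR.
Total quadratic residues among the 7: 3.

3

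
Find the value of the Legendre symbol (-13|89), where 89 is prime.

-1

First reduce: -13 ≡ 76 (mod 89).
Pull out 2^2: since 89 ≡ 1 (mod 8), (2/89) = +1, so (2/89)^2 = +1.
Reciprocity: 19 ≡ 3 and 89 ≡ 1 (mod 4), so (19/89) = +(89/19).
Reduce top mod 19: now compute (13/19).
Reciprocity: 13 ≡ 1 and 19 ≡ 3 (mod 4), so (13/19) = +(19/13).
Reduce top mod 13: now compute (6/13).
Pull out 2: since 13 ≡ 5 (mod 8), (2/13) = -1.
Reciprocity: 3 ≡ 3 and 13 ≡ 1 (mod 4), so (3/13) = +(13/3).
Reduce top mod 3: now compute (1/3).
Reached (1/3) = 1. Collecting the sign flips along the way, the symbol is -1.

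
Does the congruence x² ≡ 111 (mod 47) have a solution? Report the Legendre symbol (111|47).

1

Euler's criterion: (111/47) ≡ 17^23 (mod 47).
17^2 ≡ 7 (mod 47)
17^4 ≡ 2 (mod 47)
17^8 ≡ 4 (mod 47)
17^16 ≡ 16 (mod 47)
17^23 = 17^(16+4+2+1) ≡ 1 (mod 47).
Result is 1, so (111/47) = 1.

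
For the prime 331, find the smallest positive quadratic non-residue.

2

(2/331) = −1, so 2 is the smallest positive non-residue mod 331.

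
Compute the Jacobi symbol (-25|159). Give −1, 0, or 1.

-1

First reduce: -25 ≡ 134 (mod 159).
Pull out 2: since 159 ≡ 7 (mod 8), (2/159) = +1.
Reciprocity: 67 ≡ 3 and 159 ≡ 3 (mod 4), so (67/159) = −(159/67).
Reduce top mod 67: now compute (25/67).
Reciprocity: 25 ≡ 1 and 67 ≡ 3 (mod 4), so (25/67) = +(67/25).
Reduce top mod 25: now compute (17/25).
Reciprocity: 17 ≡ 1 and 25 ≡ 1 (mod 4), so (17/25) = +(25/17).
Reduce top mod 17: now compute (8/17).
Pull out 2^3: since 17 ≡ 1 (mod 8), (2/17) = +1, so (2/17)^3 = +1.
Reached (1/17) = 1. Collecting the sign flips along the way, the symbol is -1.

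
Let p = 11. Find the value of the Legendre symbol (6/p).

-1

Euler's criterion: (6/11) ≡ 6^5 (mod 11).
6^2 ≡ 3 (mod 11)
6^4 ≡ 9 (mod 11)
6^5 = 6^(4+1) ≡ 10 (mod 11).
Result is 10 ≡ −1, so (6/11) = −1.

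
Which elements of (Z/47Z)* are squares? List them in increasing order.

1, 2, 3, 4, 6, 7, 8, 9, 12, 14, 16, 17, 18, 21, 24, 25, 27, 28, 32, 34, 36, 37, 42

Square k = 1,…,23 (k and 47−k give the same square):
1²=1, 2²=4, 3²=9, 4²=16, 5²=25, 6²=36, 7²≡2, 8²≡17, 9²≡34, 10²≡6, 11²≡27, 12²≡3, 13²≡28, 14²≡8, 15²≡37, 16²≡21, 17²≡7, 18²≡42, 19²≡32, 20²≡24, 21²≡18, 22²≡14, 23²≡12 (mod 47).
So the quadratic residues mod 47 are {1, 2, 3, 4, 6, 7, 8, 9, 12, 14, 16, 17, 18, 21, 24, 25, 27, 28, 32, 34, 36, 37, 42}.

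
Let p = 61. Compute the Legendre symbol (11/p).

Euler's criterion: (11/61) ≡ 11^30 (mod 61).
11^2 ≡ 60 (mod 61)
11^4 ≡ 1 (mod 61)
11^8 ≡ 1 (mod 61)
11^16 ≡ 1 (mod 61)
11^30 = 11^(16+8+4+2) ≡ 60 (mod 61).
Result is 60 ≡ −1, so (11/61) = −1.

-1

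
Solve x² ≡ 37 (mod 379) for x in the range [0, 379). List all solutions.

112, 267

Since 379 ≡ 3 (mod 4), a square root of 37 is 37^((379+1)/4) = 37^95 mod 379.
Repeated squaring: 37^2≡232, 37^4≡6, 37^8≡36, 37^16≡159, 37^32≡267, 37^64≡37 (mod 379).
37^95 = 37^(64+16+8+4+2+1) ≡ 267 (mod 379).
Check: 267² = 71289 ≡ 37 (mod 379). The two roots are 112 and 267.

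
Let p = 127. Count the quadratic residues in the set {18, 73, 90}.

2

(18/127) = +1 → QR.
(73/127) = +1 → QR.
(90/127) = -1 → non-residue.
Total quadratic residues among the 3: 2.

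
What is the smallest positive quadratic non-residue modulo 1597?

(2/1597) = −1, so 2 is the smallest positive non-residue mod 1597.

2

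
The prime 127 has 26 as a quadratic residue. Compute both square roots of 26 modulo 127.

Since 127 ≡ 3 (mod 4), a square root of 26 is 26^((127+1)/4) = 26^32 mod 127.
Repeated squaring: 26^2≡41, 26^4≡30, 26^8≡11, 26^16≡121, 26^32≡36 (mod 127).
26^32 = 26^(32) ≡ 36 (mod 127).
Check: 36² = 1296 ≡ 26 (mod 127). The two roots are 36 and 91.

36, 91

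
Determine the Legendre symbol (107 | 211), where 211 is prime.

1

Reciprocity: 107 ≡ 3 and 211 ≡ 3 (mod 4), so (107/211) = −(211/107).
Reduce top mod 107: now compute (104/107).
Pull out 2^3: since 107 ≡ 3 (mod 8), (2/107) = -1, so (2/107)^3 = -1.
Reciprocity: 13 ≡ 1 and 107 ≡ 3 (mod 4), so (13/107) = +(107/13).
Reduce top mod 13: now compute (3/13).
Reciprocity: 3 ≡ 3 and 13 ≡ 1 (mod 4), so (3/13) = +(13/3).
Reduce top mod 3: now compute (1/3).
Reached (1/3) = 1. Collecting the sign flips along the way, the symbol is +1.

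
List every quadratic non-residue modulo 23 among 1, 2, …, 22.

5, 7, 10, 11, 14, 15, 17, 19, 20, 21, 22

Square k = 1,…,11 (k and 23−k give the same square):
1²=1, 2²=4, 3²=9, 4²=16, 5²≡2, 6²≡13, 7²≡3, 8²≡18, 9²≡12, 10²≡8, 11²≡6 (mod 23).
The residues are {1, 2, 3, 4, 6, 8, 9, 12, 13, 16, 18}; the non-residues are the remaining 11 nonzero classes.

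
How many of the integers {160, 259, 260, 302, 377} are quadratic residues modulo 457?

(160/457) = -1 → non-residue.
(259/457) = -1 → non-residue.
(260/457) = +1 → QR.
(302/457) = +1 → QR.
(377/457) = -1 → non-residue.
Total quadratic residues among the 5: 2.

2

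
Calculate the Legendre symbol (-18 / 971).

First reduce: -18 ≡ 953 (mod 971).
Reciprocity: 953 ≡ 1 and 971 ≡ 3 (mod 4), so (953/971) = +(971/953).
Reduce top mod 953: now compute (18/953).
Pull out 2: since 953 ≡ 1 (mod 8), (2/953) = +1.
Reciprocity: 9 ≡ 1 and 953 ≡ 1 (mod 4), so (9/953) = +(953/9).
Reduce top mod 9: now compute (8/9).
Pull out 2^3: since 9 ≡ 1 (mod 8), (2/9) = +1, so (2/9)^3 = +1.
Reached (1/9) = 1. Collecting the sign flips along the way, the symbol is +1.

1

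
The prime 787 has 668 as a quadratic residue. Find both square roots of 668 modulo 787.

Since 787 ≡ 3 (mod 4), a square root of 668 is 668^((787+1)/4) = 668^197 mod 787.
Repeated squaring: 668^2≡782, 668^4≡25, 668^8≡625, 668^16≡273, 668^32≡551, 668^64≡606, 668^128≡494 (mod 787).
668^197 = 668^(128+64+4+1) ≡ 650 (mod 787).
Check: 650² = 422500 ≡ 668 (mod 787). The two roots are 137 and 650.

137, 650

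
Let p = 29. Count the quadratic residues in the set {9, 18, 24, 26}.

(9/29) = +1 → QR.
(18/29) = -1 → non-residue.
(24/29) = +1 → QR.
(26/29) = -1 → non-residue.
Total quadratic residues among the 4: 2.

2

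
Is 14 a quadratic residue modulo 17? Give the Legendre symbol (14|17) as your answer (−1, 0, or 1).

Pull out 2: since 17 ≡ 1 (mod 8), (2/17) = +1.
Reciprocity: 7 ≡ 3 and 17 ≡ 1 (mod 4), so (7/17) = +(17/7).
Reduce top mod 7: now compute (3/7).
Reciprocity: 3 ≡ 3 and 7 ≡ 3 (mod 4), so (3/7) = −(7/3).
Reduce top mod 3: now compute (1/3).
Reached (1/3) = 1. Collecting the sign flips along the way, the symbol is -1.

-1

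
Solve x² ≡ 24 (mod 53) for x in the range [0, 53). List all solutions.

17, 36

53 ≡ 1 (mod 4), so we find a root by search.
Trying successive values, 17² = 289 ≡ 24 (mod 53). The other root is 53 − 17 = 36.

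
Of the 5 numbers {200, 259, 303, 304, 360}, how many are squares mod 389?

2

(200/389) = -1 → non-residue.
(259/389) = -1 → non-residue.
(303/389) = +1 → QR.
(304/389) = +1 → QR.
(360/389) = -1 → non-residue.
Total quadratic residues among the 5: 2.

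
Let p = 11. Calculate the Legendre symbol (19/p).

-1

First reduce: 19 ≡ 8 (mod 11).
Pull out 2^3: since 11 ≡ 3 (mod 8), (2/11) = -1, so (2/11)^3 = -1.
Reached (1/11) = 1. Collecting the sign flips along the way, the symbol is -1.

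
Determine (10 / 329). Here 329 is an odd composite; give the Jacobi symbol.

1

Pull out 2: since 329 ≡ 1 (mod 8), (2/329) = +1.
Reciprocity: 5 ≡ 1 and 329 ≡ 1 (mod 4), so (5/329) = +(329/5).
Reduce top mod 5: now compute (4/5).
Pull out 2^2: since 5 ≡ 5 (mod 8), (2/5) = -1, so (2/5)^2 = +1.
Reached (1/5) = 1. Collecting the sign flips along the way, the symbol is +1.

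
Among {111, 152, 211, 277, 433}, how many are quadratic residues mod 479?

(111/479) = -1 → non-residue.
(152/479) = -1 → non-residue.
(211/479) = +1 → QR.
(277/479) = +1 → QR.
(433/479) = -1 → non-residue.
Total quadratic residues among the 5: 2.

2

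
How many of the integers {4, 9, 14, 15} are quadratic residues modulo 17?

3

(4/17) = +1 → QR.
(9/17) = +1 → QR.
(14/17) = -1 → non-residue.
(15/17) = +1 → QR.
Total quadratic residues among the 4: 3.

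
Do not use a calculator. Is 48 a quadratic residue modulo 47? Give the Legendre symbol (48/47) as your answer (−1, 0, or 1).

1

First reduce: 48 ≡ 1 (mod 47).
Reached (1/47) = 1. Collecting the sign flips along the way, the symbol is +1.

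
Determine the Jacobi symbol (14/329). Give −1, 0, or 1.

0

Pull out 2: since 329 ≡ 1 (mod 8), (2/329) = +1.
Reciprocity: 7 ≡ 3 and 329 ≡ 1 (mod 4), so (7/329) = +(329/7).
Reduce top mod 7: now compute (0/7).
Top reduces to 0: gcd > 1, so the symbol is 0.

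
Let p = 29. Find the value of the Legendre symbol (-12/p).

First reduce: -12 ≡ 17 (mod 29).
Reciprocity: 17 ≡ 1 and 29 ≡ 1 (mod 4), so (17/29) = +(29/17).
Reduce top mod 17: now compute (12/17).
Pull out 2^2: since 17 ≡ 1 (mod 8), (2/17) = +1, so (2/17)^2 = +1.
Reciprocity: 3 ≡ 3 and 17 ≡ 1 (mod 4), so (3/17) = +(17/3).
Reduce top mod 3: now compute (2/3).
Pull out 2: since 3 ≡ 3 (mod 8), (2/3) = -1.
Reached (1/3) = 1. Collecting the sign flips along the way, the symbol is -1.

-1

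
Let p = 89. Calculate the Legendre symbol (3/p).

-1

Reciprocity: 3 ≡ 3 and 89 ≡ 1 (mod 4), so (3/89) = +(89/3).
Reduce top mod 3: now compute (2/3).
Pull out 2: since 3 ≡ 3 (mod 8), (2/3) = -1.
Reached (1/3) = 1. Collecting the sign flips along the way, the symbol is -1.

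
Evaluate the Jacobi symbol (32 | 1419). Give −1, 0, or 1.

Pull out 2^5: since 1419 ≡ 3 (mod 8), (2/1419) = -1, so (2/1419)^5 = -1.
Reached (1/1419) = 1. Collecting the sign flips along the way, the symbol is -1.

-1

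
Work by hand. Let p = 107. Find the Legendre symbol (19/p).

Euler's criterion: (19/107) ≡ 19^53 (mod 107).
19^2 ≡ 40 (mod 107)
19^4 ≡ 102 (mod 107)
19^8 ≡ 25 (mod 107)
19^16 ≡ 90 (mod 107)
19^32 ≡ 75 (mod 107)
19^53 = 19^(32+16+4+1) ≡ 1 (mod 107).
Result is 1, so (19/107) = 1.

1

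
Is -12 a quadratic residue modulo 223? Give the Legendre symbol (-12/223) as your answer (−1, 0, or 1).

1

First reduce: -12 ≡ 211 (mod 223).
Reciprocity: 211 ≡ 3 and 223 ≡ 3 (mod 4), so (211/223) = −(223/211).
Reduce top mod 211: now compute (12/211).
Pull out 2^2: since 211 ≡ 3 (mod 8), (2/211) = -1, so (2/211)^2 = +1.
Reciprocity: 3 ≡ 3 and 211 ≡ 3 (mod 4), so (3/211) = −(211/3).
Reduce top mod 3: now compute (1/3).
Reached (1/3) = 1. Collecting the sign flips along the way, the symbol is +1.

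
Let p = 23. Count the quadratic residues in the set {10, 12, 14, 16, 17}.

(10/23) = -1 → non-residue.
(12/23) = +1 → QR.
(14/23) = -1 → non-residue.
(16/23) = +1 → QR.
(17/23) = -1 → non-residue.
Total quadratic residues among the 5: 2.

2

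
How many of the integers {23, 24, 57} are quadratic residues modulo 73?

3

(23/73) = +1 → QR.
(24/73) = +1 → QR.
(57/73) = +1 → QR.
Total quadratic residues among the 3: 3.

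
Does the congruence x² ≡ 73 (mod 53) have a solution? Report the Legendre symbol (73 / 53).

Euler's criterion: (73/53) ≡ 20^26 (mod 53).
20^2 ≡ 29 (mod 53)
20^4 ≡ 46 (mod 53)
20^8 ≡ 49 (mod 53)
20^16 ≡ 16 (mod 53)
20^26 = 20^(16+8+2) ≡ 52 (mod 53).
Result is 52 ≡ −1, so (73/53) = −1.

-1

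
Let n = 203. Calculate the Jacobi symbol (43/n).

Reciprocity: 43 ≡ 3 and 203 ≡ 3 (mod 4), so (43/203) = −(203/43).
Reduce top mod 43: now compute (31/43).
Reciprocity: 31 ≡ 3 and 43 ≡ 3 (mod 4), so (31/43) = −(43/31).
Reduce top mod 31: now compute (12/31).
Pull out 2^2: since 31 ≡ 7 (mod 8), (2/31) = +1, so (2/31)^2 = +1.
Reciprocity: 3 ≡ 3 and 31 ≡ 3 (mod 4), so (3/31) = −(31/3).
Reduce top mod 3: now compute (1/3).
Reached (1/3) = 1. Collecting the sign flips along the way, the symbol is -1.

-1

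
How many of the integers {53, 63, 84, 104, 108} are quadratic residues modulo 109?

4

(53/109) = -1 → non-residue.
(63/109) = +1 → QR.
(84/109) = +1 → QR.
(104/109) = +1 → QR.
(108/109) = +1 → QR.
Total quadratic residues among the 5: 4.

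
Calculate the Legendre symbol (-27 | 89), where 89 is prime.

First reduce: -27 ≡ 62 (mod 89).
Pull out 2: since 89 ≡ 1 (mod 8), (2/89) = +1.
Reciprocity: 31 ≡ 3 and 89 ≡ 1 (mod 4), so (31/89) = +(89/31).
Reduce top mod 31: now compute (27/31).
Reciprocity: 27 ≡ 3 and 31 ≡ 3 (mod 4), so (27/31) = −(31/27).
Reduce top mod 27: now compute (4/27).
Pull out 2^2: since 27 ≡ 3 (mod 8), (2/27) = -1, so (2/27)^2 = +1.
Reached (1/27) = 1. Collecting the sign flips along the way, the symbol is -1.

-1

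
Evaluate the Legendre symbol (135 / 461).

Reciprocity: 135 ≡ 3 and 461 ≡ 1 (mod 4), so (135/461) = +(461/135).
Reduce top mod 135: now compute (56/135).
Pull out 2^3: since 135 ≡ 7 (mod 8), (2/135) = +1, so (2/135)^3 = +1.
Reciprocity: 7 ≡ 3 and 135 ≡ 3 (mod 4), so (7/135) = −(135/7).
Reduce top mod 7: now compute (2/7).
Pull out 2: since 7 ≡ 7 (mod 8), (2/7) = +1.
Reached (1/7) = 1. Collecting the sign flips along the way, the symbol is -1.

-1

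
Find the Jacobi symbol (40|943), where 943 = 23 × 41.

Pull out 2^3: since 943 ≡ 7 (mod 8), (2/943) = +1, so (2/943)^3 = +1.
Reciprocity: 5 ≡ 1 and 943 ≡ 3 (mod 4), so (5/943) = +(943/5).
Reduce top mod 5: now compute (3/5).
Reciprocity: 3 ≡ 3 and 5 ≡ 1 (mod 4), so (3/5) = +(5/3).
Reduce top mod 3: now compute (2/3).
Pull out 2: since 3 ≡ 3 (mod 8), (2/3) = -1.
Reached (1/3) = 1. Collecting the sign flips along the way, the symbol is -1.

-1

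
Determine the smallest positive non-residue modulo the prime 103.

(2/103) = +1, so 2 is a residue.
(3/103) = −1, so 3 is the smallest positive non-residue mod 103.

3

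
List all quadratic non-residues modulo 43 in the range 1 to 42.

2,3,5,7,8,12,18,19,20,22,26,27,28,29,30,32,33,34,37,39,42

Square k = 1,…,21 (k and 43−k give the same square):
1²=1, 2²=4, 3²=9, 4²=16, 5²=25, 6²=36, 7²≡6, 8²≡21, 9²≡38, 10²≡14, 11²≡35, 12²≡15, 13²≡40, 14²≡24, 15²≡10, 16²≡41, 17²≡31, 18²≡23, 19²≡17, 20²≡13, 21²≡11 (mod 43).
The residues are {1, 4, 6, 9, 10, 11, 13, 14, 15, 16, 17, 21, 23, 24, 25, 31, 35, 36, 38, 40, 41}; the non-residues are the remaining 21 nonzero classes.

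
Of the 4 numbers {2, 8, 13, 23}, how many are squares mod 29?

(2/29) = -1 → non-residue.
(8/29) = -1 → non-residue.
(13/29) = +1 → QR.
(23/29) = +1 → QR.
Total quadratic residues among the 4: 2.

2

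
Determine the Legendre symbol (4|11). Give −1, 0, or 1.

1

Euler's criterion: (4/11) ≡ 4^5 (mod 11).
4^2 ≡ 5 (mod 11)
4^4 ≡ 3 (mod 11)
4^5 = 4^(4+1) ≡ 1 (mod 11).
Result is 1, so (4/11) = 1.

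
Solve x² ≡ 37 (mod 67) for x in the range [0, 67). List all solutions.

Since 67 ≡ 3 (mod 4), a square root of 37 is 37^((67+1)/4) = 37^17 mod 67.
Repeated squaring: 37^2≡29, 37^4≡37, 37^8≡29, 37^16≡37 (mod 67).
37^17 = 37^(16+1) ≡ 29 (mod 67).
Check: 29² = 841 ≡ 37 (mod 67). The two roots are 29 and 38.

29, 38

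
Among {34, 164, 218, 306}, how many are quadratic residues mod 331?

0

(34/331) = -1 → non-residue.
(164/331) = -1 → non-residue.
(218/331) = -1 → non-residue.
(306/331) = -1 → non-residue.
Total quadratic residues among the 4: 0.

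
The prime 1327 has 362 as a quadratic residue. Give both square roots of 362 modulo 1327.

658, 669

Since 1327 ≡ 3 (mod 4), a square root of 362 is 362^((1327+1)/4) = 362^332 mod 1327.
Repeated squaring: 362^2≡998, 362^4≡754, 362^8≡560, 362^16≡428, 362^32≡58, 362^64≡710, 362^128≡1167, 362^256≡387 (mod 1327).
362^332 = 362^(256+64+8+4) ≡ 669 (mod 1327).
Check: 669² = 447561 ≡ 362 (mod 1327). The two roots are 658 and 669.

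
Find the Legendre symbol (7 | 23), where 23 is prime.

Euler's criterion: (7/23) ≡ 7^11 (mod 23).
7^2 ≡ 3 (mod 23)
7^4 ≡ 9 (mod 23)
7^8 ≡ 12 (mod 23)
7^11 = 7^(8+2+1) ≡ 22 (mod 23).
Result is 22 ≡ −1, so (7/23) = −1.

-1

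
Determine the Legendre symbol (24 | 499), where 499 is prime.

Euler's criterion: (24/499) ≡ 24^249 (mod 499).
24^2 ≡ 77 (mod 499)
24^4 ≡ 440 (mod 499)
24^8 ≡ 487 (mod 499)
24^16 ≡ 144 (mod 499)
24^32 ≡ 277 (mod 499)
24^64 ≡ 382 (mod 499)
24^128 ≡ 216 (mod 499)
24^249 = 24^(128+64+32+16+8+1) ≡ 1 (mod 499).
Result is 1, so (24/499) = 1.

1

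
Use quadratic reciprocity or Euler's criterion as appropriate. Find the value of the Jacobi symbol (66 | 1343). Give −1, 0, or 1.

Pull out 2: since 1343 ≡ 7 (mod 8), (2/1343) = +1.
Reciprocity: 33 ≡ 1 and 1343 ≡ 3 (mod 4), so (33/1343) = +(1343/33).
Reduce top mod 33: now compute (23/33).
Reciprocity: 23 ≡ 3 and 33 ≡ 1 (mod 4), so (23/33) = +(33/23).
Reduce top mod 23: now compute (10/23).
Pull out 2: since 23 ≡ 7 (mod 8), (2/23) = +1.
Reciprocity: 5 ≡ 1 and 23 ≡ 3 (mod 4), so (5/23) = +(23/5).
Reduce top mod 5: now compute (3/5).
Reciprocity: 3 ≡ 3 and 5 ≡ 1 (mod 4), so (3/5) = +(5/3).
Reduce top mod 3: now compute (2/3).
Pull out 2: since 3 ≡ 3 (mod 8), (2/3) = -1.
Reached (1/3) = 1. Collecting the sign flips along the way, the symbol is -1.

-1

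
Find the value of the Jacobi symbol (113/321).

Reciprocity: 113 ≡ 1 and 321 ≡ 1 (mod 4), so (113/321) = +(321/113).
Reduce top mod 113: now compute (95/113).
Reciprocity: 95 ≡ 3 and 113 ≡ 1 (mod 4), so (95/113) = +(113/95).
Reduce top mod 95: now compute (18/95).
Pull out 2: since 95 ≡ 7 (mod 8), (2/95) = +1.
Reciprocity: 9 ≡ 1 and 95 ≡ 3 (mod 4), so (9/95) = +(95/9).
Reduce top mod 9: now compute (5/9).
Reciprocity: 5 ≡ 1 and 9 ≡ 1 (mod 4), so (5/9) = +(9/5).
Reduce top mod 5: now compute (4/5).
Pull out 2^2: since 5 ≡ 5 (mod 8), (2/5) = -1, so (2/5)^2 = +1.
Reached (1/5) = 1. Collecting the sign flips along the way, the symbol is +1.

1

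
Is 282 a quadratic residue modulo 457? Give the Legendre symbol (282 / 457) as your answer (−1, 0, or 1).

1

Euler's criterion: (282/457) ≡ 282^228 (mod 457).
282^2 ≡ 6 (mod 457)
282^4 ≡ 36 (mod 457)
282^8 ≡ 382 (mod 457)
282^16 ≡ 141 (mod 457)
282^32 ≡ 230 (mod 457)
282^64 ≡ 345 (mod 457)
282^128 ≡ 205 (mod 457)
282^228 = 282^(128+64+32+4) ≡ 1 (mod 457).
Result is 1, so (282/457) = 1.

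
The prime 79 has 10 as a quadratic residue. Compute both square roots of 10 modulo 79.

22, 57

Since 79 ≡ 3 (mod 4), a square root of 10 is 10^((79+1)/4) = 10^20 mod 79.
Repeated squaring: 10^2≡21, 10^4≡46, 10^8≡62, 10^16≡52 (mod 79).
10^20 = 10^(16+4) ≡ 22 (mod 79).
Check: 22² = 484 ≡ 10 (mod 79). The two roots are 22 and 57.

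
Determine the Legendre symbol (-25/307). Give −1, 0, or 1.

Euler's criterion: (-25/307) ≡ 282^153 (mod 307).
282^2 ≡ 11 (mod 307)
282^4 ≡ 121 (mod 307)
282^8 ≡ 212 (mod 307)
282^16 ≡ 122 (mod 307)
282^32 ≡ 148 (mod 307)
282^64 ≡ 107 (mod 307)
282^128 ≡ 90 (mod 307)
282^153 = 282^(128+16+8+1) ≡ 306 (mod 307).
Result is 306 ≡ −1, so (-25/307) = −1.

-1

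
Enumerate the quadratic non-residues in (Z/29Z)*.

2,3,8,10,11,12,14,15,17,18,19,21,26,27

Square k = 1,…,14 (k and 29−k give the same square):
1²=1, 2²=4, 3²=9, 4²=16, 5²=25, 6²≡7, 7²≡20, 8²≡6, 9²≡23, 10²≡13, 11²≡5, 12²≡28, 13²≡24, 14²≡22 (mod 29).
The residues are {1, 4, 5, 6, 7, 9, 13, 16, 20, 22, 23, 24, 25, 28}; the non-residues are the remaining 14 nonzero classes.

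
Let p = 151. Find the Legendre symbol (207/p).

First reduce: 207 ≡ 56 (mod 151).
Pull out 2^3: since 151 ≡ 7 (mod 8), (2/151) = +1, so (2/151)^3 = +1.
Reciprocity: 7 ≡ 3 and 151 ≡ 3 (mod 4), so (7/151) = −(151/7).
Reduce top mod 7: now compute (4/7).
Pull out 2^2: since 7 ≡ 7 (mod 8), (2/7) = +1, so (2/7)^2 = +1.
Reached (1/7) = 1. Collecting the sign flips along the way, the symbol is -1.

-1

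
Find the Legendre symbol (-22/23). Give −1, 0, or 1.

First reduce: -22 ≡ 1 (mod 23).
Reached (1/23) = 1. Collecting the sign flips along the way, the symbol is +1.

1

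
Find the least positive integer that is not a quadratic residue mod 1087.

(2/1087) = +1, so 2 is a residue.
(3/1087) = −1, so 3 is the smallest positive non-residue mod 1087.

3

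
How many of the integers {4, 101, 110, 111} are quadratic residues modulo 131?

(4/131) = +1 → QR.
(101/131) = +1 → QR.
(110/131) = -1 → non-residue.
(111/131) = -1 → non-residue.
Total quadratic residues among the 4: 2.

2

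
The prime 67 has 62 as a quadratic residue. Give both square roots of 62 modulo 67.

Since 67 ≡ 3 (mod 4), a square root of 62 is 62^((67+1)/4) = 62^17 mod 67.
Repeated squaring: 62^2≡25, 62^4≡22, 62^8≡15, 62^16≡24 (mod 67).
62^17 = 62^(16+1) ≡ 14 (mod 67).
Check: 14² = 196 ≡ 62 (mod 67). The two roots are 14 and 53.

14, 53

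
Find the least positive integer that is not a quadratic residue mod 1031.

7

(2/1031) = +1, so 2 is a residue.
(3/1031) = +1, so 3 is a residue.
(4/1031) = +1, so 4 is a residue.
(5/1031) = +1, so 5 is a residue.
(6/1031) = +1, so 6 is a residue.
(7/1031) = −1, so 7 is the smallest positive non-residue mod 1031.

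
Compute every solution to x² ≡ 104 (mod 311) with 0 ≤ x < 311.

112, 199

Since 311 ≡ 3 (mod 4), a square root of 104 is 104^((311+1)/4) = 104^78 mod 311.
Repeated squaring: 104^2≡242, 104^4≡96, 104^8≡197, 104^16≡245, 104^32≡2, 104^64≡4 (mod 311).
104^78 = 104^(64+8+4+2) ≡ 112 (mod 311).
Check: 112² = 12544 ≡ 104 (mod 311). The two roots are 112 and 199.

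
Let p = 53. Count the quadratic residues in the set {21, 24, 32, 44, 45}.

2

(21/53) = -1 → non-residue.
(24/53) = +1 → QR.
(32/53) = -1 → non-residue.
(44/53) = +1 → QR.
(45/53) = -1 → non-residue.
Total quadratic residues among the 5: 2.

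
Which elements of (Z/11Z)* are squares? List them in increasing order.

1,3,4,5,9

Square k = 1,…,5 (k and 11−k give the same square):
1²=1, 2²=4, 3²=9, 4²≡5, 5²≡3 (mod 11).
So the quadratic residues mod 11 are {1, 3, 4, 5, 9}.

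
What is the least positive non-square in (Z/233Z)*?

3

(2/233) = +1, so 2 is a residue.
(3/233) = −1, so 3 is the smallest positive non-residue mod 233.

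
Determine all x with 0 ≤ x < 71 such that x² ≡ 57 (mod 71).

Since 71 ≡ 3 (mod 4), a square root of 57 is 57^((71+1)/4) = 57^18 mod 71.
Repeated squaring: 57^2≡54, 57^4≡5, 57^8≡25, 57^16≡57 (mod 71).
57^18 = 57^(16+2) ≡ 25 (mod 71).
Check: 25² = 625 ≡ 57 (mod 71). The two roots are 25 and 46.

25, 46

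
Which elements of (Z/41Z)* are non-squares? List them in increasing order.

3 6 7 11 12 13 14 15 17 19 22 24 26 27 28 29 30 34 35 38

Square k = 1,…,20 (k and 41−k give the same square):
1²=1, 2²=4, 3²=9, 4²=16, 5²=25, 6²=36, 7²≡8, 8²≡23, 9²≡40, 10²≡18, 11²≡39, 12²≡21, 13²≡5, 14²≡32, 15²≡20, 16²≡10, 17²≡2, 18²≡37, 19²≡33, 20²≡31 (mod 41).
The residues are {1, 2, 4, 5, 8, 9, 10, 16, 18, 20, 21, 23, 25, 31, 32, 33, 36, 37, 39, 40}; the non-residues are the remaining 20 nonzero classes.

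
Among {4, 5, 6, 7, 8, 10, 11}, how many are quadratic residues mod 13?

(4/13) = +1 → QR.
(5/13) = -1 → non-residue.
(6/13) = -1 → non-residue.
(7/13) = -1 → non-residue.
(8/13) = -1 → non-residue.
(10/13) = +1 → QR.
(11/13) = -1 → non-residue.
Total quadratic residues among the 7: 2.

2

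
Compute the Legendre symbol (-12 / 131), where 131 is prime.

First reduce: -12 ≡ 119 (mod 131).
Reciprocity: 119 ≡ 3 and 131 ≡ 3 (mod 4), so (119/131) = −(131/119).
Reduce top mod 119: now compute (12/119).
Pull out 2^2: since 119 ≡ 7 (mod 8), (2/119) = +1, so (2/119)^2 = +1.
Reciprocity: 3 ≡ 3 and 119 ≡ 3 (mod 4), so (3/119) = −(119/3).
Reduce top mod 3: now compute (2/3).
Pull out 2: since 3 ≡ 3 (mod 8), (2/3) = -1.
Reached (1/3) = 1. Collecting the sign flips along the way, the symbol is -1.

-1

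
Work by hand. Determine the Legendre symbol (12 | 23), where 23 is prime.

1

Pull out 2^2: since 23 ≡ 7 (mod 8), (2/23) = +1, so (2/23)^2 = +1.
Reciprocity: 3 ≡ 3 and 23 ≡ 3 (mod 4), so (3/23) = −(23/3).
Reduce top mod 3: now compute (2/3).
Pull out 2: since 3 ≡ 3 (mod 8), (2/3) = -1.
Reached (1/3) = 1. Collecting the sign flips along the way, the symbol is +1.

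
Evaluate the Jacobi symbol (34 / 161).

1

Pull out 2: since 161 ≡ 1 (mod 8), (2/161) = +1.
Reciprocity: 17 ≡ 1 and 161 ≡ 1 (mod 4), so (17/161) = +(161/17).
Reduce top mod 17: now compute (8/17).
Pull out 2^3: since 17 ≡ 1 (mod 8), (2/17) = +1, so (2/17)^3 = +1.
Reached (1/17) = 1. Collecting the sign flips along the way, the symbol is +1.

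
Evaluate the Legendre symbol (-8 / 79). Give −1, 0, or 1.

-1

First reduce: -8 ≡ 71 (mod 79).
Reciprocity: 71 ≡ 3 and 79 ≡ 3 (mod 4), so (71/79) = −(79/71).
Reduce top mod 71: now compute (8/71).
Pull out 2^3: since 71 ≡ 7 (mod 8), (2/71) = +1, so (2/71)^3 = +1.
Reached (1/71) = 1. Collecting the sign flips along the way, the symbol is -1.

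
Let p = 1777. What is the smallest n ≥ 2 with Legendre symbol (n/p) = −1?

(2/1777) = +1, so 2 is a residue.
(3/1777) = +1, so 3 is a residue.
(4/1777) = +1, so 4 is a residue.
(5/1777) = −1, so 5 is the smallest positive non-residue mod 1777.

5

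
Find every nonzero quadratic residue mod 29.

1 4 5 6 7 9 13 16 20 22 23 24 25 28

Square k = 1,…,14 (k and 29−k give the same square):
1²=1, 2²=4, 3²=9, 4²=16, 5²=25, 6²≡7, 7²≡20, 8²≡6, 9²≡23, 10²≡13, 11²≡5, 12²≡28, 13²≡24, 14²≡22 (mod 29).
So the quadratic residues mod 29 are {1, 4, 5, 6, 7, 9, 13, 16, 20, 22, 23, 24, 25, 28}.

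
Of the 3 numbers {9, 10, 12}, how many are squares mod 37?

3

(9/37) = +1 → QR.
(10/37) = +1 → QR.
(12/37) = +1 → QR.
Total quadratic residues among the 3: 3.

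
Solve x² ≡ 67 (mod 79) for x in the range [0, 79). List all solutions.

Since 79 ≡ 3 (mod 4), a square root of 67 is 67^((79+1)/4) = 67^20 mod 79.
Repeated squaring: 67^2≡65, 67^4≡38, 67^8≡22, 67^16≡10 (mod 79).
67^20 = 67^(16+4) ≡ 64 (mod 79).
Check: 64² = 4096 ≡ 67 (mod 79). The two roots are 15 and 64.

15, 64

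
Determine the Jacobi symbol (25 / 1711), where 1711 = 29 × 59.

Reciprocity: 25 ≡ 1 and 1711 ≡ 3 (mod 4), so (25/1711) = +(1711/25).
Reduce top mod 25: now compute (11/25).
Reciprocity: 11 ≡ 3 and 25 ≡ 1 (mod 4), so (11/25) = +(25/11).
Reduce top mod 11: now compute (3/11).
Reciprocity: 3 ≡ 3 and 11 ≡ 3 (mod 4), so (3/11) = −(11/3).
Reduce top mod 3: now compute (2/3).
Pull out 2: since 3 ≡ 3 (mod 8), (2/3) = -1.
Reached (1/3) = 1. Collecting the sign flips along the way, the symbol is +1.

1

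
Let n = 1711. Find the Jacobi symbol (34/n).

-1

Pull out 2: since 1711 ≡ 7 (mod 8), (2/1711) = +1.
Reciprocity: 17 ≡ 1 and 1711 ≡ 3 (mod 4), so (17/1711) = +(1711/17).
Reduce top mod 17: now compute (11/17).
Reciprocity: 11 ≡ 3 and 17 ≡ 1 (mod 4), so (11/17) = +(17/11).
Reduce top mod 11: now compute (6/11).
Pull out 2: since 11 ≡ 3 (mod 8), (2/11) = -1.
Reciprocity: 3 ≡ 3 and 11 ≡ 3 (mod 4), so (3/11) = −(11/3).
Reduce top mod 3: now compute (2/3).
Pull out 2: since 3 ≡ 3 (mod 8), (2/3) = -1.
Reached (1/3) = 1. Collecting the sign flips along the way, the symbol is -1.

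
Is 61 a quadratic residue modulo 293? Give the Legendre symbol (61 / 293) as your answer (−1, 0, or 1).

Euler's criterion: (61/293) ≡ 61^146 (mod 293).
61^2 ≡ 205 (mod 293)
61^4 ≡ 126 (mod 293)
61^8 ≡ 54 (mod 293)
61^16 ≡ 279 (mod 293)
61^32 ≡ 196 (mod 293)
61^64 ≡ 33 (mod 293)
61^128 ≡ 210 (mod 293)
61^146 = 61^(128+16+2) ≡ 1 (mod 293).
Result is 1, so (61/293) = 1.

1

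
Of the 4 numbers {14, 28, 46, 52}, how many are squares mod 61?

(14/61) = +1 → QR.
(28/61) = -1 → non-residue.
(46/61) = +1 → QR.
(52/61) = +1 → QR.
Total quadratic residues among the 4: 3.

3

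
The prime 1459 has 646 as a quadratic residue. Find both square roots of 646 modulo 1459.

309, 1150

Since 1459 ≡ 3 (mod 4), a square root of 646 is 646^((1459+1)/4) = 646^365 mod 1459.
Repeated squaring: 646^2≡42, 646^4≡305, 646^8≡1108, 646^16≡645, 646^32≡210, 646^64≡330, 646^128≡934, 646^256≡1333 (mod 1459).
646^365 = 646^(256+64+32+8+4+1) ≡ 309 (mod 1459).
Check: 309² = 95481 ≡ 646 (mod 1459). The two roots are 309 and 1150.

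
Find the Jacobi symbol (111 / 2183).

0

Reciprocity: 111 ≡ 3 and 2183 ≡ 3 (mod 4), so (111/2183) = −(2183/111).
Reduce top mod 111: now compute (74/111).
Pull out 2: since 111 ≡ 7 (mod 8), (2/111) = +1.
Reciprocity: 37 ≡ 1 and 111 ≡ 3 (mod 4), so (37/111) = +(111/37).
Reduce top mod 37: now compute (0/37).
Top reduces to 0: gcd > 1, so the symbol is 0.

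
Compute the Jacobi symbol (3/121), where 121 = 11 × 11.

Reciprocity: 3 ≡ 3 and 121 ≡ 1 (mod 4), so (3/121) = +(121/3).
Reduce top mod 3: now compute (1/3).
Reached (1/3) = 1. Collecting the sign flips along the way, the symbol is +1.

1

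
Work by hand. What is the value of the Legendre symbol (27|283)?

-1

Euler's criterion: (27/283) ≡ 27^141 (mod 283).
27^2 ≡ 163 (mod 283)
27^4 ≡ 250 (mod 283)
27^8 ≡ 240 (mod 283)
27^16 ≡ 151 (mod 283)
27^32 ≡ 161 (mod 283)
27^64 ≡ 168 (mod 283)
27^128 ≡ 207 (mod 283)
27^141 = 27^(128+8+4+1) ≡ 282 (mod 283).
Result is 282 ≡ −1, so (27/283) = −1.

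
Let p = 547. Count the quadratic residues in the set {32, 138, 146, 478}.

0

(32/547) = -1 → non-residue.
(138/547) = -1 → non-residue.
(146/547) = -1 → non-residue.
(478/547) = -1 → non-residue.
Total quadratic residues among the 4: 0.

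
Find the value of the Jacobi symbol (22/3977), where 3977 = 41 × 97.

Pull out 2: since 3977 ≡ 1 (mod 8), (2/3977) = +1.
Reciprocity: 11 ≡ 3 and 3977 ≡ 1 (mod 4), so (11/3977) = +(3977/11).
Reduce top mod 11: now compute (6/11).
Pull out 2: since 11 ≡ 3 (mod 8), (2/11) = -1.
Reciprocity: 3 ≡ 3 and 11 ≡ 3 (mod 4), so (3/11) = −(11/3).
Reduce top mod 3: now compute (2/3).
Pull out 2: since 3 ≡ 3 (mod 8), (2/3) = -1.
Reached (1/3) = 1. Collecting the sign flips along the way, the symbol is -1.

-1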